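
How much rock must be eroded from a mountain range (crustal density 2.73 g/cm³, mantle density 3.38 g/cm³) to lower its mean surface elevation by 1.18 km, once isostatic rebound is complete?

6.14 km

Net drop Δ = e − u = e − e ρ_c/ρ_m = e (ρ_m − ρ_c)/ρ_m.
e = Δ ρ_m/(ρ_m − ρ_c) = 1.18 km × 3.38/0.65 = 6.14 km.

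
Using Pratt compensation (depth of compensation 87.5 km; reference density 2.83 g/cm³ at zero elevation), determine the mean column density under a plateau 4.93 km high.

Pratt balance: ρ_ref D = ρ (D + h).
ρ = ρ_ref D/(D + h) = 2.83 × 87.5 km/(87.5 km + 4.93 km) = 2.68 g/cm³.

2.68 g/cm³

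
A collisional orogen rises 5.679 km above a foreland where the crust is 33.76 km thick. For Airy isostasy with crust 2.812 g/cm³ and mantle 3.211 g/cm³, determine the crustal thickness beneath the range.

Root depth r = h ρ_c / (ρ_m − ρ_c) = 5.679 km × 2.812 / 0.399 = 40.02 km.
Total thickness = T + h + r = 33.76 km + 5.679 km + 40.02 km = 79.5 km.

79.5 km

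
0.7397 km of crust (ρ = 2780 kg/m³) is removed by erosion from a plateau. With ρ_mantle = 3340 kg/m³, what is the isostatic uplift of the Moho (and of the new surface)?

Unloading: uplift u = e ρ_c/ρ_m = 0.7397 km × 2780/3340 = 0.616 km.

0.616 km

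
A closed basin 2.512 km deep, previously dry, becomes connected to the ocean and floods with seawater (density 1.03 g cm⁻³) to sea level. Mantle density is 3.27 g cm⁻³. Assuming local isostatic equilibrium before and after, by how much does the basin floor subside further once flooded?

1.16 km

After flooding the water column is d + s deep. Its weight must equal the weight of mantle displaced by the extra subsidence s: (d + s) ρ_w = s ρ_m.
s = d ρ_w / (ρ_m − ρ_w) = 2.512 km × 1.03/(3.27 − 1.03) = 1.16 km.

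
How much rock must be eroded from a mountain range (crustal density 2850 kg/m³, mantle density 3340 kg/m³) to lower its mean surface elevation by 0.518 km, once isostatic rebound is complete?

Net drop Δ = e − u = e − e ρ_c/ρ_m = e (ρ_m − ρ_c)/ρ_m.
e = Δ ρ_m/(ρ_m − ρ_c) = 0.518 km × 3340/490 = 3.53 km.

3.53 km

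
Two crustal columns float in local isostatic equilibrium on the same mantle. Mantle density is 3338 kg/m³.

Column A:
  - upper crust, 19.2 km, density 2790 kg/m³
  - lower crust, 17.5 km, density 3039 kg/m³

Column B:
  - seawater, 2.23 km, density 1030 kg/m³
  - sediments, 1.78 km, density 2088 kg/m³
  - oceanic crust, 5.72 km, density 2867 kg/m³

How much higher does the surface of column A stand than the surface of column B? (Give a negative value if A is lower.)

For any compensation level in the mantle, the mantle terms cancel and isostasy reduces to e = (Σt_A − Σt_B) − (Σ(ρt)_A − Σ(ρt)_B) / ρ_m.
Σt_A = 36.7 km; Σt_B = 9.73 km; Σ(ρt)_A = 106750.5; Σ(ρt)_B = 22412.78 (in km·kg/m³).
e = (36.7 − 9.73) − (106750.5 − 22412.78) / 3338 = 1.7 km.

1.7 km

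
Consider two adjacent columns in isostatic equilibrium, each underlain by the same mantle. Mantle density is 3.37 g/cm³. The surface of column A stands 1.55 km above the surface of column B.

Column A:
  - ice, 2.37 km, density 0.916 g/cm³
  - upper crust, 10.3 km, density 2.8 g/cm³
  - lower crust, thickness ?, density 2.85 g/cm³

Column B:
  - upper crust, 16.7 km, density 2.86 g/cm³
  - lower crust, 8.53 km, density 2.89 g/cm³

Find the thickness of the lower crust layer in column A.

Take the compensation level at the base of the deeper column (depth z_c below the surface of column A) and equate Σ ρ_i t_i down to z_c; mantle fills any gap and the z_c terms cancel.
Column A: 2.37×0.916 + 10.3×2.8 + x×2.85 + (z_c − 12.67 − x)×3.37
Column B: 1.55×0 + 16.7×2.86 + 8.53×2.89 + (z_c − 1.55 − 25.23)×3.37
The z_c×3.37 term appears on both sides and cancels. Collect the known terms of each column as K = Σ(ρt)_known − 3.37 × (depth of known layers): K_A = 31.01092 − 3.37×12.67 = −11.68698; K_B = 72.4137 − 3.37×(1.55 + 25.23) = −17.8349.
Balance: K_A − x×(3.37 − 2.85) = K_B, so x = (K_A − K_B)/(3.37 − 2.85) = 6.14792/0.52 = 11.8 km.

11.8 km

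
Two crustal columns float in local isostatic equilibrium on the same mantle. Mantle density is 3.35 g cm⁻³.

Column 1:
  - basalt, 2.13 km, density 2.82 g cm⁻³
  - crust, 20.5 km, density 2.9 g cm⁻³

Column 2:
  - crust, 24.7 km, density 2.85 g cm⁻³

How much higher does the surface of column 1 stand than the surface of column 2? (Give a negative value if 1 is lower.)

For any compensation level in the mantle, the mantle terms cancel and isostasy reduces to e = (Σt_1 − Σt_2) − (Σ(ρt)_1 − Σ(ρt)_2) / ρ_m.
Σt_1 = 22.63 km; Σt_2 = 24.7 km; Σ(ρt)_1 = 65.4566; Σ(ρt)_2 = 70.395 (in km·g cm⁻³).
e = (22.63 − 24.7) − (65.4566 − 70.395) / 3.35 = −0.596 km.

−0.596 km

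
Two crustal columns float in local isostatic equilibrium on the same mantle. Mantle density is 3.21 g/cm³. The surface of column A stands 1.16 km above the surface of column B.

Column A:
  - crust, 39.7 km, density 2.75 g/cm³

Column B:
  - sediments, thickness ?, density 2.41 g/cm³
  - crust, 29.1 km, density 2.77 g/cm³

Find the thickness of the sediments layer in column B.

2.17 km

Take the compensation level at the base of the deeper column (depth z_c below the surface of column A) and equate Σ ρ_i t_i down to z_c; mantle fills any gap and the z_c terms cancel.
Column A: 39.7×2.75 + (z_c − 39.7)×3.21
Column B: 1.16×0 + x×2.41 + 29.1×2.77 + (z_c − 1.16 − 29.1 − x)×3.21
The z_c×3.21 term appears on both sides and cancels. Collect the known terms of each column as K = Σ(ρt)_known − 3.21 × (depth of known layers): K_A = 109.175 − 3.21×39.7 = −18.262; K_B = 80.607 − 3.21×(1.16 + 29.1) = −16.5276.
Balance: K_A = K_B − x×(3.21 − 2.41), so x = (K_B − K_A)/(3.21 − 2.41) = 1.7344/0.8 = 2.17 km.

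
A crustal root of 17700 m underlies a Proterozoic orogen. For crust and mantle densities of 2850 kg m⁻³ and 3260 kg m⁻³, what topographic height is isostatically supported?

2550 m

Equating mass per unit area of the two columns: ρ_c h = (ρ_m − ρ_c) r.
h = r (ρ_m − ρ_c) / ρ_c = 17700 m × (3260 − 2850) / 2850 = 2550 m.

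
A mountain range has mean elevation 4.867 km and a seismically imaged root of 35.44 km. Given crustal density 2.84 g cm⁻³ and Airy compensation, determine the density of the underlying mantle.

3.23 g cm⁻³

Airy balance: ρ_c h = (ρ_m − ρ_c) r → ρ_m = ρ_c (1 + h/r).
ρ_m = 2.84 × (1 + 4.867 km/35.44 km) = 3.23 g cm⁻³.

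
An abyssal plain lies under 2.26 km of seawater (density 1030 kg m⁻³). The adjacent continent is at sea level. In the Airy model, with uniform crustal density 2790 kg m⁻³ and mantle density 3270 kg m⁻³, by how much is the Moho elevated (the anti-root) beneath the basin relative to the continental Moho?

8.29 km

Isostatic balance requires: replacing crust with seawater at the top is compensated by replacing crust with mantle at the base: d (ρ_c − ρ_w) = a (ρ_m − ρ_c).
a = d (ρ_c − ρ_w)/(ρ_m − ρ_c) = 2.26 km × 1760/480 = 8.29 km.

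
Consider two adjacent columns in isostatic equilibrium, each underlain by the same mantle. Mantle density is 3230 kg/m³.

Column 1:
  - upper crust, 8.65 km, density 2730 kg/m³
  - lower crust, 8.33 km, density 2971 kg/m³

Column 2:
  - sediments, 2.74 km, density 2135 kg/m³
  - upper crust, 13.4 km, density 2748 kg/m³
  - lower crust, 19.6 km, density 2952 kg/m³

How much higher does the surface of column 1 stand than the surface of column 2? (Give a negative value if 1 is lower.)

For any compensation level in the mantle, the mantle terms cancel and isostasy reduces to e = (Σt_1 − Σt_2) − (Σ(ρt)_1 − Σ(ρt)_2) / ρ_m.
Σt_1 = 16.98 km; Σt_2 = 35.74 km; Σ(ρt)_1 = 48362.93; Σ(ρt)_2 = 100532.3 (in km·kg/m³).
e = (16.98 − 35.74) − (48362.93 − 100532.3) / 3230 = −2.61 km.

−2.61 km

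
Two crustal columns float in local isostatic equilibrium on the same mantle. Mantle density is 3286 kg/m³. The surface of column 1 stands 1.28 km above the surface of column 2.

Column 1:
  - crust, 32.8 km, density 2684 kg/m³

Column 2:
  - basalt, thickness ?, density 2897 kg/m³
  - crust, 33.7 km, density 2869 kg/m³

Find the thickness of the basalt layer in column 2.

3.82 km

Take the compensation level at the base of the deeper column (depth z_c below the surface of column 1) and equate Σ ρ_i t_i down to z_c; mantle fills any gap and the z_c terms cancel.
Column 1: 32.8×2684 + (z_c − 32.8)×3286
Column 2: 1.28×0 + x×2897 + 33.7×2869 + (z_c − 1.28 − 33.7 − x)×3286
The z_c×3286 term appears on both sides and cancels. Collect the known terms of each column as K = Σ(ρt)_known − 3286 × (depth of known layers): K_1 = 88035.2 − 3286×32.8 = −19745.6; K_2 = 96685.3 − 3286×(1.28 + 33.7) = −18258.98.
Balance: K_1 = K_2 − x×(3286 − 2897), so x = (K_2 − K_1)/(3286 − 2897) = 1486.62/389 = 3.82 km.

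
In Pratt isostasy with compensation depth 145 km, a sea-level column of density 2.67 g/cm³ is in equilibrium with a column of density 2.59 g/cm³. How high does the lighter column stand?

4.48 km

ρ_ref D = ρ (D + h) → h = D (ρ_ref − ρ)/ρ.
h = 145 km × (2.67 − 2.59)/2.59 = 4.48 km.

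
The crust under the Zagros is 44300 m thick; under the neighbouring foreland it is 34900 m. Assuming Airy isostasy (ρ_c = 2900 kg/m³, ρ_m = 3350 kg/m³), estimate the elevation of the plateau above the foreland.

1260 m

Excess crust Δ = 44300 m − 34900 m = 9400 m, split between elevation h and root r with h + r = Δ.
Airy balance ρ_c h = (ρ_m − ρ_c) r gives r = h ρ_c/(ρ_m − ρ_c), so h (1 + ρ_c/(ρ_m − ρ_c)) = Δ, i.e. h = Δ (ρ_m − ρ_c)/ρ_m.
h = 9400 m × 450/3350 = 1260 m.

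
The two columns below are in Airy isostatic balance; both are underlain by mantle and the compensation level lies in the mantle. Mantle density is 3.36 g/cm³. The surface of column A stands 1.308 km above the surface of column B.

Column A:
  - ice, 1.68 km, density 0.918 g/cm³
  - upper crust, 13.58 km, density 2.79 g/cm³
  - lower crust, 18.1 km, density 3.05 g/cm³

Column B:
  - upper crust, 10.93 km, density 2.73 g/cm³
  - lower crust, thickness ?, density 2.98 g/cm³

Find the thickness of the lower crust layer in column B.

Take the compensation level at the base of the deeper column (depth z_c below the surface of column A) and equate Σ ρ_i t_i down to z_c; mantle fills any gap and the z_c terms cancel.
Column A: 1.68×0.918 + 13.58×2.79 + 18.1×3.05 + (z_c − 33.36)×3.36
Column B: 1.308×0 + 10.93×2.73 + x×2.98 + (z_c − 1.308 − 10.93 − x)×3.36
The z_c×3.36 term appears on both sides and cancels. Collect the known terms of each column as K = Σ(ρt)_known − 3.36 × (depth of known layers): K_A = 94.63544 − 3.36×33.36 = −17.45416; K_B = 29.8389 − 3.36×(1.308 + 10.93) = −11.28078.
Balance: K_A = K_B − x×(3.36 − 2.98), so x = (K_B − K_A)/(3.36 − 2.98) = 6.17338/0.38 = 16.2 km.

16.2 km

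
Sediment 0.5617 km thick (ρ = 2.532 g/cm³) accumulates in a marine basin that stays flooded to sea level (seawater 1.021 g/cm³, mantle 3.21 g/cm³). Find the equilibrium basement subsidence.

Submarine loading: the sediment displaces seawater, and the subsidence is in turn flooded, so s (ρ_m − ρ_w) = t (ρ_sed − ρ_w).
s = 0.5617 km × (2.532 − 1.021) / (3.21 − 1.021) = 0.388 km.

0.388 km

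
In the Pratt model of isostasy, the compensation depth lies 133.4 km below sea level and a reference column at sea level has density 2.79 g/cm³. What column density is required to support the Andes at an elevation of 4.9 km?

Pratt balance: ρ_ref D = ρ (D + h).
ρ = ρ_ref D/(D + h) = 2.79 × 133.4 km/(133.4 km + 4.9 km) = 2.69 g/cm³.

2.69 g/cm³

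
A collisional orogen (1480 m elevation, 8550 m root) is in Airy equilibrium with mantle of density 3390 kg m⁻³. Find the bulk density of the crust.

2890 kg m⁻³

ρ_c h = (ρ_m − ρ_c) r → ρ_c (h + r) = ρ_m r → ρ_c = ρ_m r / (h + r).
ρ_c = 3390 × 8550 m / (1480 m + 8550 m) = 2890 kg m⁻³.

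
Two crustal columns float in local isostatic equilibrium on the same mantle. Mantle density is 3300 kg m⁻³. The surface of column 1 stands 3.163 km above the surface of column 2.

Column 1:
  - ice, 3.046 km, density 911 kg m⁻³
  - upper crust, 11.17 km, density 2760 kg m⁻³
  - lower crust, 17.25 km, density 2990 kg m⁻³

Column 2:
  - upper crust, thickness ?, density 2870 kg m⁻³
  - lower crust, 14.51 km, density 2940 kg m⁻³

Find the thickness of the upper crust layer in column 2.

6.96 km

Take the compensation level at the base of the deeper column (depth z_c below the surface of column 1) and equate Σ ρ_i t_i down to z_c; mantle fills any gap and the z_c terms cancel.
Column 1: 3.046×911 + 11.17×2760 + 17.25×2990 + (z_c − 31.466)×3300
Column 2: 3.163×0 + x×2870 + 14.51×2940 + (z_c − 3.163 − 14.51 − x)×3300
The z_c×3300 term appears on both sides and cancels. Collect the known terms of each column as K = Σ(ρt)_known − 3300 × (depth of known layers): K_1 = 85181.606 − 3300×31.466 = −18656.194; K_2 = 42659.4 − 3300×(3.163 + 14.51) = −15661.5.
Balance: K_1 = K_2 − x×(3300 − 2870), so x = (K_2 − K_1)/(3300 − 2870) = 2994.69/430 = 6.96 km.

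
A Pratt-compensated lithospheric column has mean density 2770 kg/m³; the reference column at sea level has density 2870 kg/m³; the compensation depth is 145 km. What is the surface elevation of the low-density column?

5.23 km

ρ_ref D = ρ (D + h) → h = D (ρ_ref − ρ)/ρ.
h = 145 km × (2870 − 2770)/2770 = 5.23 km.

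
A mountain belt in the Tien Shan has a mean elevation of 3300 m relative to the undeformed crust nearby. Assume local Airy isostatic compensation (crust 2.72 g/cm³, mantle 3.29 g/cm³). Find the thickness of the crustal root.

15700 m

Isostatic balance requires: the weight of the topography is balanced by the buoyancy of the root, ρ_c h = (ρ_m − ρ_c) r.
r = h · ρ_c / (ρ_m − ρ_c) = 3300 m × 2.72 / (3.29 − 2.72) = 15700 m.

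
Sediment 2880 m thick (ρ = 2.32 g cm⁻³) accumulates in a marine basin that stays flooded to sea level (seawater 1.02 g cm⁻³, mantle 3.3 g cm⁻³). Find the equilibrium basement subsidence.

1640 m

Submarine loading: the sediment displaces seawater, and the subsidence is in turn flooded, so s (ρ_m − ρ_w) = t (ρ_sed − ρ_w).
s = 2880 m × (2.32 − 1.02) / (3.3 − 1.02) = 1640 m.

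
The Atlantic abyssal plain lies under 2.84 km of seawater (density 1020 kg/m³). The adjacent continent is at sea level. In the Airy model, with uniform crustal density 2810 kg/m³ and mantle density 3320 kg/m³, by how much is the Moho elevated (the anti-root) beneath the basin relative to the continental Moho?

In Airy isostatic equilibrium: replacing crust with seawater at the top is compensated by replacing crust with mantle at the base: d (ρ_c − ρ_w) = a (ρ_m − ρ_c).
a = d (ρ_c − ρ_w)/(ρ_m − ρ_c) = 2.84 km × 1790/510 = 9.97 km.

9.97 km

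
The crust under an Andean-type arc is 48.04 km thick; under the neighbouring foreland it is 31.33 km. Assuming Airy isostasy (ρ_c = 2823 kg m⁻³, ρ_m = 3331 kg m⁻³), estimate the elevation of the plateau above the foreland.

Excess crust Δ = 48.04 km − 31.33 km = 16.71 km, split between elevation h and root r with h + r = Δ.
Airy balance ρ_c h = (ρ_m − ρ_c) r gives r = h ρ_c/(ρ_m − ρ_c), so h (1 + ρ_c/(ρ_m − ρ_c)) = Δ, i.e. h = Δ (ρ_m − ρ_c)/ρ_m.
h = 16.71 km × 508/3331 = 2.55 km.

2.55 km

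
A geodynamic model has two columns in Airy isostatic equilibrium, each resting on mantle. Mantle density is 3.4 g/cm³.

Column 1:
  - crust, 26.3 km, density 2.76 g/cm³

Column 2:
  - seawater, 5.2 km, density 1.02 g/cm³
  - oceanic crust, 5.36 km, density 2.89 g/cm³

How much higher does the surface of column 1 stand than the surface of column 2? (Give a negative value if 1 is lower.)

For any compensation level in the mantle, the mantle terms cancel and isostasy reduces to e = (Σt_1 − Σt_2) − (Σ(ρt)_1 − Σ(ρt)_2) / ρ_m.
Σt_1 = 26.3 km; Σt_2 = 10.56 km; Σ(ρt)_1 = 72.588; Σ(ρt)_2 = 20.7944 (in km·g/cm³).
e = (26.3 − 10.56) − (72.588 − 20.7944) / 3.4 = 0.507 km.

0.507 km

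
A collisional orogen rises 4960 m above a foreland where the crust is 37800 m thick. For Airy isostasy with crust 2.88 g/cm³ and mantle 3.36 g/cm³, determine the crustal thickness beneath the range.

72500 m

Root depth r = h ρ_c / (ρ_m − ρ_c) = 4960 m × 2.88 / 0.48 = 29760 m.
Total thickness = T + h + r = 37800 m + 4960 m + 29760 m = 72500 m.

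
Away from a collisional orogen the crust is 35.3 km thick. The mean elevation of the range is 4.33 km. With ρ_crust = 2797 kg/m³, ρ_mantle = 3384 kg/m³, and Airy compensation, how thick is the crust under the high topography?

60.3 km

Root depth r = h ρ_c / (ρ_m − ρ_c) = 4.33 km × 2797 / 587 = 20.63 km.
Total thickness = T + h + r = 35.3 km + 4.33 km + 20.63 km = 60.3 km.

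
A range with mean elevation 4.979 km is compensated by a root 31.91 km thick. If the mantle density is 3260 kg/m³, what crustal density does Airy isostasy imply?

ρ_c h = (ρ_m − ρ_c) r → ρ_c (h + r) = ρ_m r → ρ_c = ρ_m r / (h + r).
ρ_c = 3260 × 31.91 km / (4.979 km + 31.91 km) = 2820 kg/m³.

2820 kg/m³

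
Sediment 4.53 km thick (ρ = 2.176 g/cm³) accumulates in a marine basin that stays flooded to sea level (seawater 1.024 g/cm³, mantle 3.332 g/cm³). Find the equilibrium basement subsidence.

Submarine loading: the sediment displaces seawater, and the subsidence is in turn flooded, so s (ρ_m − ρ_w) = t (ρ_sed − ρ_w).
s = 4.53 km × (2.176 − 1.024) / (3.332 − 1.024) = 2.26 km.

2.26 km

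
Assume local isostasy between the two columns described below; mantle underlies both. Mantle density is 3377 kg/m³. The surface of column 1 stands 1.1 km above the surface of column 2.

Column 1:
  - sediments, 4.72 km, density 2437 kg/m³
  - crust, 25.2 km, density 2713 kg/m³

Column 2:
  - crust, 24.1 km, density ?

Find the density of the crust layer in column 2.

Take the compensation level at the base of the deeper column (depth z_c below the surface of column 1) and equate Σ ρ_i t_i down to z_c; mantle fills any gap and the z_c terms cancel.
Column 1: 4.72×2437 + 25.2×2713 + (z_c − 29.92)×3377
Column 2: 1.1×0 + 24.1×ρ + (z_c − 1.1 − 24.1)×3377
The z_c×3377 term appears on both sides and cancels. Collect the known terms of each column as K = Σ(ρt)_known − 3377 × (depth of known layers): K_1 = 79870.24 − 3377×29.92 = −21169.6; K_2 = 0 − 3377×(1.1 + 24.1) = −85100.4.
Balance: K_1 = K_2 + 24.1×ρ, so ρ = (K_1 − K_2)/24.1 = 63930.8/24.1 = 2650 kg/m³.

2650 kg/m³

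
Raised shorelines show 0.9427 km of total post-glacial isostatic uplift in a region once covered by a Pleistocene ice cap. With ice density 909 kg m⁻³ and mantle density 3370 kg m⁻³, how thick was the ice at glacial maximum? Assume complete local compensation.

u = t ρ_ice/ρ_m → t = u ρ_m/ρ_ice = 0.9427 km × 3370/909 = 3.49 km.

3.49 km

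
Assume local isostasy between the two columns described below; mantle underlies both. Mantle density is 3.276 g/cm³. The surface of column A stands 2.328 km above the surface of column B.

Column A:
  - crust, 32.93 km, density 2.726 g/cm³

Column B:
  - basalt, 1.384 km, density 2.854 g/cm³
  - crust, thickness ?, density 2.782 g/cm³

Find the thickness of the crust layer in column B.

Take the compensation level at the base of the deeper column (depth z_c below the surface of column A) and equate Σ ρ_i t_i down to z_c; mantle fills any gap and the z_c terms cancel.
Column A: 32.93×2.726 + (z_c − 32.93)×3.276
Column B: 2.328×0 + 1.384×2.854 + x×2.782 + (z_c − 2.328 − 1.384 − x)×3.276
The z_c×3.276 term appears on both sides and cancels. Collect the known terms of each column as K = Σ(ρt)_known − 3.276 × (depth of known layers): K_A = 89.76718 − 3.276×32.93 = −18.1115; K_B = 3.949936 − 3.276×(2.328 + 1.384) = −8.210576.
Balance: K_A = K_B − x×(3.276 − 2.782), so x = (K_B − K_A)/(3.276 − 2.782) = 9.90092/0.494 = 20 km.

20 km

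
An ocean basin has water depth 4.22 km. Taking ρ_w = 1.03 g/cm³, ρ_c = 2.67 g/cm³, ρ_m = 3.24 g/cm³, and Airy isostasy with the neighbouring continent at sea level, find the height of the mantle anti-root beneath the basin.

12.1 km

Isostatic balance requires: replacing crust with seawater at the top is compensated by replacing crust with mantle at the base: d (ρ_c − ρ_w) = a (ρ_m − ρ_c).
a = d (ρ_c − ρ_w)/(ρ_m − ρ_c) = 4.22 km × 1.64/0.57 = 12.1 km.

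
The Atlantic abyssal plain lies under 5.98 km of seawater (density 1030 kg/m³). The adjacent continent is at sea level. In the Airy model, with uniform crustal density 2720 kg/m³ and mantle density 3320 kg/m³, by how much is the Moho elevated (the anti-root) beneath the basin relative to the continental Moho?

16.8 km

Equating mass per unit area of the two columns: replacing crust with seawater at the top is compensated by replacing crust with mantle at the base: d (ρ_c − ρ_w) = a (ρ_m − ρ_c).
a = d (ρ_c − ρ_w)/(ρ_m − ρ_c) = 5.98 km × 1690/600 = 16.8 km.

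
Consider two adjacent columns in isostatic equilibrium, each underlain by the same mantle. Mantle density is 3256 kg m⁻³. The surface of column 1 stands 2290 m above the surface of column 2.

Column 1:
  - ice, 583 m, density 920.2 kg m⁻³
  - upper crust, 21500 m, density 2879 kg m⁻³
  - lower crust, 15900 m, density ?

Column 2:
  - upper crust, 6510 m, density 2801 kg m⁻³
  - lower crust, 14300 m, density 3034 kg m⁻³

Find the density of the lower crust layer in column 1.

3000 kg m⁻³

Take the compensation level at the base of the deeper column (depth z_c below the surface of column 1) and equate Σ ρ_i t_i down to z_c; mantle fills any gap and the z_c terms cancel.
Column 1: 583×920.2 + 21500×2879 + 15900×ρ + (z_c − 37983)×3256
Column 2: 2290×0 + 6510×2801 + 14300×3034 + (z_c − 2290 − 20810)×3256
The z_c×3256 term appears on both sides and cancels. Collect the known terms of each column as K = Σ(ρt)_known − 3256 × (depth of known layers): K_1 = 62434976.6 − 3256×37983 = −61237671.4; K_2 = 61620710 − 3256×(2290 + 20810) = −13592890.
Balance: K_1 + 15900×ρ = K_2, so ρ = (K_2 − K_1)/15900 = 47644800/15900 = 3000 kg m⁻³.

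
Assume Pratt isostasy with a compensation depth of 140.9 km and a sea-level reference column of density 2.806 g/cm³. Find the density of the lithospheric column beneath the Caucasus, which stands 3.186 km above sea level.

Pratt balance: ρ_ref D = ρ (D + h).
ρ = ρ_ref D/(D + h) = 2.806 × 140.9 km/(140.9 km + 3.186 km) = 2.74 g/cm³.

2.74 g/cm³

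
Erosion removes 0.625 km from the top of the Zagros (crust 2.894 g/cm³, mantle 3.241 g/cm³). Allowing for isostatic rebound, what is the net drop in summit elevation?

Rebound u = e ρ_c/ρ_m = 0.625 km × 2.894/3.241 = 0.5581 km.
Net surface drop = e − u = 0.625 km − 0.5581 km = e (ρ_m − ρ_c)/ρ_m = 0.0669 km.

0.0669 km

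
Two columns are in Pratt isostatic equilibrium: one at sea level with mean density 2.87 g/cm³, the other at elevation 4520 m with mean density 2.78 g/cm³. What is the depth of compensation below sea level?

140000 m

ρ_ref D = ρ (D + h) → D (ρ_ref − ρ) = ρ h.
D = ρ h/(ρ_ref − ρ) = 2.78 × 4520 m/(2.87 − 2.78) = 140000 m.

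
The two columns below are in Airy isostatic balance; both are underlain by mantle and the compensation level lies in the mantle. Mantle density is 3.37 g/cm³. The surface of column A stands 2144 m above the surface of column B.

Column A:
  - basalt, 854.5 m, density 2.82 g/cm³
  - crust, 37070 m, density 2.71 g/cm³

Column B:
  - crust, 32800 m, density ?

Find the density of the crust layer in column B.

Take the compensation level at the base of the deeper column (depth z_c below the surface of column A) and equate Σ ρ_i t_i down to z_c; mantle fills any gap and the z_c terms cancel.
Column A: 854.5×2.82 + 37070×2.71 + (z_c − 37924.5)×3.37
Column B: 2144×0 + 32800×ρ + (z_c − 2144 − 32800)×3.37
The z_c×3.37 term appears on both sides and cancels. Collect the known terms of each column as K = Σ(ρt)_known − 3.37 × (depth of known layers): K_A = 102869.39 − 3.37×37924.5 = −24936.175; K_B = 0 − 3.37×(2144 + 32800) = −117761.28.
Balance: K_A = K_B + 32800×ρ, so ρ = (K_A − K_B)/32800 = 92825.1/32800 = 2.83 g/cm³.

2.83 g/cm³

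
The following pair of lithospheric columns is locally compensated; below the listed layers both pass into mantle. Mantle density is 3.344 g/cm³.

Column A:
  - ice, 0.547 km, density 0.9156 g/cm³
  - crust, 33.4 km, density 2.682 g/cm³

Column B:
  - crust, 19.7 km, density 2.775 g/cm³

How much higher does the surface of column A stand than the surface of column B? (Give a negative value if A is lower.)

3.66 km

For any compensation level in the mantle, the mantle terms cancel and isostasy reduces to e = (Σt_A − Σt_B) − (Σ(ρt)_A − Σ(ρt)_B) / ρ_m.
Σt_A = 33.947 km; Σt_B = 19.7 km; Σ(ρt)_A = 90.0796332; Σ(ρt)_B = 54.6675 (in km·g/cm³).
e = (33.947 − 19.7) − (90.0796332 − 54.6675) / 3.344 = 3.66 km.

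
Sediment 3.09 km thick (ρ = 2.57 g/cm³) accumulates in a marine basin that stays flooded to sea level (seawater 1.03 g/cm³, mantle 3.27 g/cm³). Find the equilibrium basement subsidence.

2.12 km

Submarine loading: the sediment displaces seawater, and the subsidence is in turn flooded, so s (ρ_m − ρ_w) = t (ρ_sed − ρ_w).
s = 3.09 km × (2.57 − 1.03) / (3.27 − 1.03) = 2.12 km.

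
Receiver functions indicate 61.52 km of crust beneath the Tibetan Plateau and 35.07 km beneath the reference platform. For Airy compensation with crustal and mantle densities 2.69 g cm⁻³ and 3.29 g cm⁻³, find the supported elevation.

Excess crust Δ = 61.52 km − 35.07 km = 26.45 km, split between elevation h and root r with h + r = Δ.
Airy balance ρ_c h = (ρ_m − ρ_c) r gives r = h ρ_c/(ρ_m − ρ_c), so h (1 + ρ_c/(ρ_m − ρ_c)) = Δ, i.e. h = Δ (ρ_m − ρ_c)/ρ_m.
h = 26.45 km × 0.6/3.29 = 4.82 km.

4.82 km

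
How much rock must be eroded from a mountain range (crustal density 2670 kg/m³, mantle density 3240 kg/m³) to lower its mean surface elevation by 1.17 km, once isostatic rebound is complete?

Net drop Δ = e − u = e − e ρ_c/ρ_m = e (ρ_m − ρ_c)/ρ_m.
e = Δ ρ_m/(ρ_m − ρ_c) = 1.17 km × 3240/570 = 6.65 km.

6.65 km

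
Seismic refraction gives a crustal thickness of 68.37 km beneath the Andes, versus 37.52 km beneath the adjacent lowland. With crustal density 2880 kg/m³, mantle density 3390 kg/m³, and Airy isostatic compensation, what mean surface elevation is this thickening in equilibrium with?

4.64 km

Excess crust Δ = 68.37 km − 37.52 km = 30.85 km, split between elevation h and root r with h + r = Δ.
Airy balance ρ_c h = (ρ_m − ρ_c) r gives r = h ρ_c/(ρ_m − ρ_c), so h (1 + ρ_c/(ρ_m − ρ_c)) = Δ, i.e. h = Δ (ρ_m − ρ_c)/ρ_m.
h = 30.85 km × 510/3390 = 4.64 km.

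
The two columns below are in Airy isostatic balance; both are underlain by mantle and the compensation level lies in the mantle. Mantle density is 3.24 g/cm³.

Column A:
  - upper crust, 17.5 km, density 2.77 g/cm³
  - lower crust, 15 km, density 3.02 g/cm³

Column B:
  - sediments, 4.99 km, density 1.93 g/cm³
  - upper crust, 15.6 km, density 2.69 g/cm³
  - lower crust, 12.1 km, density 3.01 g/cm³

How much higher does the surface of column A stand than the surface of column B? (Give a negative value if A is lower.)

−1.97 km

For any compensation level in the mantle, the mantle terms cancel and isostasy reduces to e = (Σt_A − Σt_B) − (Σ(ρt)_A − Σ(ρt)_B) / ρ_m.
Σt_A = 32.5 km; Σt_B = 32.69 km; Σ(ρt)_A = 93.775; Σ(ρt)_B = 88.0157 (in km·g/cm³).
e = (32.5 − 32.69) − (93.775 − 88.0157) / 3.24 = −1.97 km.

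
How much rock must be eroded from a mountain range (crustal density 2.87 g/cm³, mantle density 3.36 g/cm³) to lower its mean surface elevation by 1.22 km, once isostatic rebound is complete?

Net drop Δ = e − u = e − e ρ_c/ρ_m = e (ρ_m − ρ_c)/ρ_m.
e = Δ ρ_m/(ρ_m − ρ_c) = 1.22 km × 3.36/0.49 = 8.37 km.

8.37 km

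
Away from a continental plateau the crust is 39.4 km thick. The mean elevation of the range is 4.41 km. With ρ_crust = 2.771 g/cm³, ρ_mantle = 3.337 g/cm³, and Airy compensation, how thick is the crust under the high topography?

Root depth r = h ρ_c / (ρ_m − ρ_c) = 4.41 km × 2.771 / 0.566 = 21.59 km.
Total thickness = T + h + r = 39.4 km + 4.41 km + 21.59 km = 65.4 km.

65.4 km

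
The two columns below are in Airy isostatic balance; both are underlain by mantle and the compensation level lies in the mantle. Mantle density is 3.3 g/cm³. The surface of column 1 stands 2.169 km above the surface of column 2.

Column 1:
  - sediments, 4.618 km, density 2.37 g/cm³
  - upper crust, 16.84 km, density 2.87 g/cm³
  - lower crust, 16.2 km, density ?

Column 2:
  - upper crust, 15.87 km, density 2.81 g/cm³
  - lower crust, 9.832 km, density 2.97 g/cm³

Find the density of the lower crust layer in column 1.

Take the compensation level at the base of the deeper column (depth z_c below the surface of column 1) and equate Σ ρ_i t_i down to z_c; mantle fills any gap and the z_c terms cancel.
Column 1: 4.618×2.37 + 16.84×2.87 + 16.2×ρ + (z_c − 37.658)×3.3
Column 2: 2.169×0 + 15.87×2.81 + 9.832×2.97 + (z_c − 2.169 − 25.702)×3.3
The z_c×3.3 term appears on both sides and cancels. Collect the known terms of each column as K = Σ(ρt)_known − 3.3 × (depth of known layers): K_1 = 59.27546 − 3.3×37.658 = −64.99594; K_2 = 73.79574 − 3.3×(2.169 + 25.702) = −18.17856.
Balance: K_1 + 16.2×ρ = K_2, so ρ = (K_2 − K_1)/16.2 = 46.8174/16.2 = 2.89 g/cm³.

2.89 g/cm³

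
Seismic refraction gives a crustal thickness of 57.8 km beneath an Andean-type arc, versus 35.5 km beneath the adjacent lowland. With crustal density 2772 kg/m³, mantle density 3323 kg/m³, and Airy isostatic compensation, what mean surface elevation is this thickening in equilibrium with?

3.7 km

Excess crust Δ = 57.8 km − 35.5 km = 22.3 km, split between elevation h and root r with h + r = Δ.
Airy balance ρ_c h = (ρ_m − ρ_c) r gives r = h ρ_c/(ρ_m − ρ_c), so h (1 + ρ_c/(ρ_m − ρ_c)) = Δ, i.e. h = Δ (ρ_m − ρ_c)/ρ_m.
h = 22.3 km × 551/3323 = 3.7 km.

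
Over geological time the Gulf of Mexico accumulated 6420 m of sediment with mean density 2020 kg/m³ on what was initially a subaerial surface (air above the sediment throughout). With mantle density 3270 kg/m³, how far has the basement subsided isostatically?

Subaerial load: s = t ρ_sed / ρ_m = 6420 m × 2020/3270 = 3970 m.

3970 m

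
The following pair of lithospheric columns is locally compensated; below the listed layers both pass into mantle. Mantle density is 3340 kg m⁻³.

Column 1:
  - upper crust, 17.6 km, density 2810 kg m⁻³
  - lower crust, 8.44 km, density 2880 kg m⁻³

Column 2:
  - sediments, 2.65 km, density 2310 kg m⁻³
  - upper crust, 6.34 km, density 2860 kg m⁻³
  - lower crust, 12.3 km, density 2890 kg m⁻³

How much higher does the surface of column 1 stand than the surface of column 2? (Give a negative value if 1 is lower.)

0.57 km

For any compensation level in the mantle, the mantle terms cancel and isostasy reduces to e = (Σt_1 − Σt_2) − (Σ(ρt)_1 − Σ(ρt)_2) / ρ_m.
Σt_1 = 26.04 km; Σt_2 = 21.29 km; Σ(ρt)_1 = 73763.2; Σ(ρt)_2 = 59800.9 (in km·kg m⁻³).
e = (26.04 − 21.29) − (73763.2 − 59800.9) / 3340 = 0.57 km.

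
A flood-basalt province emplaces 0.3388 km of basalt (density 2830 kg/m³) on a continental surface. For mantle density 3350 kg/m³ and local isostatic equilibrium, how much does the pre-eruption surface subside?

Subaerial loading: s = t ρ_load / ρ_m.
s = 0.3388 km × 2830/3350 = 0.286 km.

0.286 km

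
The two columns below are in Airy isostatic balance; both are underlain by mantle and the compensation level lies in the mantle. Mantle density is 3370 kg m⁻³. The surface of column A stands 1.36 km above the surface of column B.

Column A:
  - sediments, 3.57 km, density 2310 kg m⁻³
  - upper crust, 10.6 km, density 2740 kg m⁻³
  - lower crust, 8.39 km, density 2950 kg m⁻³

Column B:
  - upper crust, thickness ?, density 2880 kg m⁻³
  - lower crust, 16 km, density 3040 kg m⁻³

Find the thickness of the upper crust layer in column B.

8.41 km

Take the compensation level at the base of the deeper column (depth z_c below the surface of column A) and equate Σ ρ_i t_i down to z_c; mantle fills any gap and the z_c terms cancel.
Column A: 3.57×2310 + 10.6×2740 + 8.39×2950 + (z_c − 22.56)×3370
Column B: 1.36×0 + x×2880 + 16×3040 + (z_c − 1.36 − 16 − x)×3370
The z_c×3370 term appears on both sides and cancels. Collect the known terms of each column as K = Σ(ρt)_known − 3370 × (depth of known layers): K_A = 62041.2 − 3370×22.56 = −13986; K_B = 48640 − 3370×(1.36 + 16) = −9863.2.
Balance: K_A = K_B − x×(3370 − 2880), so x = (K_B − K_A)/(3370 − 2880) = 4122.8/490 = 8.41 km.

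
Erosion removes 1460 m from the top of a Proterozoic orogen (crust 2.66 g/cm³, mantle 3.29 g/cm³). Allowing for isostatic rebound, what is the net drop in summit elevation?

280 m

Rebound u = e ρ_c/ρ_m = 1460 m × 2.66/3.29 = 1180 m.
Net surface drop = e − u = 1460 m − 1180 m = e (ρ_m − ρ_c)/ρ_m = 280 m.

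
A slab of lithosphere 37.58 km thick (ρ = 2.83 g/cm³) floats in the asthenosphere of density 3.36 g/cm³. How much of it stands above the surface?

Floating equilibrium: submerged depth d = t ρ_obj/ρ_fluid = 37.58 km × 2.83/3.36 = 31.65 km.
Freeboard = t − d = 37.58 km − 31.65 km = 5.93 km.

5.93 km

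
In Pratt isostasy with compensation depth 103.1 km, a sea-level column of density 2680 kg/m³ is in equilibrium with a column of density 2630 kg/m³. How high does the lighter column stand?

ρ_ref D = ρ (D + h) → h = D (ρ_ref − ρ)/ρ.
h = 103.1 km × (2680 − 2630)/2630 = 1.96 km.

1.96 km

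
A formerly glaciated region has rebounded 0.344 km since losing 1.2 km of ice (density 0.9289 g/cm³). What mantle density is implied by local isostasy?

3.24 g/cm³

ρ_m = ρ_ice t / u = 0.9289 × 1.2 km/0.344 km = 3.24 g/cm³.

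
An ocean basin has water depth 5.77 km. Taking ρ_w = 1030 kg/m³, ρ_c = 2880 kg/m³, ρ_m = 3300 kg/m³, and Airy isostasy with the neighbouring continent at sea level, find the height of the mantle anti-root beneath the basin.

By Archimedes' principle applied to the lithosphere: replacing crust with seawater at the top is compensated by replacing crust with mantle at the base: d (ρ_c − ρ_w) = a (ρ_m − ρ_c).
a = d (ρ_c − ρ_w)/(ρ_m − ρ_c) = 5.77 km × 1850/420 = 25.4 km.

25.4 km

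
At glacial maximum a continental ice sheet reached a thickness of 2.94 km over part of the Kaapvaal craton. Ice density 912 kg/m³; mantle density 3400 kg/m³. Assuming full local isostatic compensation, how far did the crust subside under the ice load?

By Archimedes' principle applied to the lithosphere: the ice load ρ_ice t is balanced by mantle displaced below, ρ_m s.
s = t ρ_ice / ρ_m = 2.94 km × 912/3400 = 0.789 km.

0.789 km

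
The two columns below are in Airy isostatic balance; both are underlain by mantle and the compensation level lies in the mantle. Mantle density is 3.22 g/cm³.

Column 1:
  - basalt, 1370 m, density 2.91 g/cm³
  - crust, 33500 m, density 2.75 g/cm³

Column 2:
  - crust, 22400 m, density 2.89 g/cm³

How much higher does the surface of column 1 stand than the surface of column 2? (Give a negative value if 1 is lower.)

For any compensation level in the mantle, the mantle terms cancel and isostasy reduces to e = (Σt_1 − Σt_2) − (Σ(ρt)_1 − Σ(ρt)_2) / ρ_m.
Σt_1 = 34870 m; Σt_2 = 22400 m; Σ(ρt)_1 = 96111.7; Σ(ρt)_2 = 64736 (in m·g/cm³).
e = (34870 − 22400) − (96111.7 − 64736) / 3.22 = 2730 m.

2730 m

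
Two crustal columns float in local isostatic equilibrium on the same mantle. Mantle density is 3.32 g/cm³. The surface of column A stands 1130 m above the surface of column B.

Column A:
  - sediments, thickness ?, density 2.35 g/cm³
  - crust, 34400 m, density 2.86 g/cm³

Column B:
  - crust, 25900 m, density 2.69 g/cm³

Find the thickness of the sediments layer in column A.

4380 m

Take the compensation level at the base of the deeper column (depth z_c below the surface of column A) and equate Σ ρ_i t_i down to z_c; mantle fills any gap and the z_c terms cancel.
Column A: x×2.35 + 34400×2.86 + (z_c − 34400 − x)×3.32
Column B: 1130×0 + 25900×2.69 + (z_c − 1130 − 25900)×3.32
The z_c×3.32 term appears on both sides and cancels. Collect the known terms of each column as K = Σ(ρt)_known − 3.32 × (depth of known layers): K_A = 98384 − 3.32×34400 = −15824; K_B = 69671 − 3.32×(1130 + 25900) = −20068.6.
Balance: K_A − x×(3.32 − 2.35) = K_B, so x = (K_A − K_B)/(3.32 − 2.35) = 4244.6/0.97 = 4380 m.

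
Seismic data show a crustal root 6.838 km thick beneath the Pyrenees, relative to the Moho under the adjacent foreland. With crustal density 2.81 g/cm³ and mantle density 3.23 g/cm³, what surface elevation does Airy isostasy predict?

In Airy isostatic equilibrium: ρ_c h = (ρ_m − ρ_c) r.
h = r (ρ_m − ρ_c) / ρ_c = 6.838 km × (3.23 − 2.81) / 2.81 = 1.02 km.

1.02 km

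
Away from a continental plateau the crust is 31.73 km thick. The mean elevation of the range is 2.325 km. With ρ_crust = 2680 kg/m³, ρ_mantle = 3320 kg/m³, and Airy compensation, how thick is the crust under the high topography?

Root depth r = h ρ_c / (ρ_m − ρ_c) = 2.325 km × 2680 / 640 = 9.736 km.
Total thickness = T + h + r = 31.73 km + 2.325 km + 9.736 km = 43.8 km.

43.8 km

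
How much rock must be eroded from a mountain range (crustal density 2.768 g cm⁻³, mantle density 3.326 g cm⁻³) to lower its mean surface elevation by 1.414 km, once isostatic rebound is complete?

8.43 km

Net drop Δ = e − u = e − e ρ_c/ρ_m = e (ρ_m − ρ_c)/ρ_m.
e = Δ ρ_m/(ρ_m − ρ_c) = 1.414 km × 3.326/0.558 = 8.43 km.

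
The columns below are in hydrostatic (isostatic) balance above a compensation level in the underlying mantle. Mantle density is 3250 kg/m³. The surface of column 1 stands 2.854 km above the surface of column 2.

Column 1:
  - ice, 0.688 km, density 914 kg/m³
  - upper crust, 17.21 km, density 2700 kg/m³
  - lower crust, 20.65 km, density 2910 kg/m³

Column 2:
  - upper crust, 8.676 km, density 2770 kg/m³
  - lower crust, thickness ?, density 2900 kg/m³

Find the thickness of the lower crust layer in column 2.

Take the compensation level at the base of the deeper column (depth z_c below the surface of column 1) and equate Σ ρ_i t_i down to z_c; mantle fills any gap and the z_c terms cancel.
Column 1: 0.688×914 + 17.21×2700 + 20.65×2910 + (z_c − 38.548)×3250
Column 2: 2.854×0 + 8.676×2770 + x×2900 + (z_c − 2.854 − 8.676 − x)×3250
The z_c×3250 term appears on both sides and cancels. Collect the known terms of each column as K = Σ(ρt)_known − 3250 × (depth of known layers): K_1 = 107187.332 − 3250×38.548 = −18093.668; K_2 = 24032.52 − 3250×(2.854 + 8.676) = −13439.98.
Balance: K_1 = K_2 − x×(3250 − 2900), so x = (K_2 − K_1)/(3250 − 2900) = 4653.69/350 = 13.3 km.

13.3 km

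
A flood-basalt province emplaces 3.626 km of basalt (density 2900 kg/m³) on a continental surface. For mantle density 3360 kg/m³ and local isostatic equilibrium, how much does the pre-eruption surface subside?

Subaerial loading: s = t ρ_load / ρ_m.
s = 3.626 km × 2900/3360 = 3.13 km.

3.13 km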